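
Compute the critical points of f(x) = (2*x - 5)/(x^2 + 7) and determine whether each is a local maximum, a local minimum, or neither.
f'(x) = 2*(-x^2 + 5*x + 7)/(x^4 + 14*x^2 + 49)

Solve f'(x) = 0:
  f'(x) = -2*(x^2 - 5*x - 7)/(x^2 + 7)^2; the denominator is positive wherever f is defined, so f'(x) = 0 ⇔ -2*x^2 + 10*x + 14 = 0.
  Factor: -2*x^2 + 10*x + 14 = -2*(x^2 - 5*x - 7); x^2 - 5*x - 7 = 0 has no rational roots; quadratic formula: x = (5 ± √53)/2.
  ⇒ x = 5/2 - sqrt(53)/2 ≈ -1.1401, 5/2 + sqrt(53)/2 ≈ 6.1401

f''(x) = 2*(4*x^2*(2*x - 5) + (5 - 6*x)*(x^2 + 7))/(x^2 + 7)^3
Second-derivative test at each critical point:
  f''(-1.1401) = 0.2114 > 0 → local minimum
  f''(6.1401) = -0.0073 < 0 → local maximum

Critical points: x = 5/2 - sqrt(53)/2 ≈ -1.1401 (local minimum); x = 5/2 + sqrt(53)/2 ≈ 6.1401 (local maximum)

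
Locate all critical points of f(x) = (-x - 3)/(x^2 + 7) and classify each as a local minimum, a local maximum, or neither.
f'(x) = (-x^2 + 2*x*(x + 3) - 7)/(x^2 + 7)^2

Solve f'(x) = 0:
  f'(x) = (x - 1)*(x + 7)/(x^2 + 7)^2; the denominator is positive wherever f is defined, so f'(x) = 0 ⇔ x^2 + 6*x - 7 = 0.
  Factor: x^2 + 6*x - 7 = (x - 1)*(x + 7) = 0.
  ⇒ x = -7, 1

f''(x) = 2*(-4*x^2*(x + 3) + 3*(x + 1)*(x^2 + 7))/(x^2 + 7)^3
Second-derivative test at each critical point:
  f''(-7) = -1/392 < 0 → local maximum
  f''(1) = 1/8 > 0 → local minimum

Critical points: x = -7 (local maximum); x = 1 (local minimum)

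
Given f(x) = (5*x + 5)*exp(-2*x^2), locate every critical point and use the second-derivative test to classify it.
f'(x) = 5*(-4*x*(x + 1) + 1)*exp(-2*x^2)

Solve f'(x) = 0:
  f'(x) = (-20*x^2 - 20*x + 5)·exp(-2*x^2) and exp(-2*x^2) > 0 for every x, so f'(x) = 0 ⇔ -20*x^2 - 20*x + 5 = 0.
  Factor: -20*x^2 - 20*x + 5 = -5*(4*x^2 + 4*x - 1); 4*x^2 + 4*x - 1 = 0 has no rational roots; quadratic formula: x = (-4 ± √32)/8.
  ⇒ x = -sqrt(2)/2 - 1/2 ≈ -1.2071, -1/2 + sqrt(2)/2 ≈ 0.2071

f''(x) = 20*(4*x^2*(x + 1) - 3*x - 1)*exp(-2*x^2)
Second-derivative test at each critical point:
  f''(-1.2071) = 1.5343 > 0 → local minimum
  f''(0.2071) = -25.9590 < 0 → local maximum

Critical points: x = -sqrt(2)/2 - 1/2 ≈ -1.2071 (local minimum); x = -1/2 + sqrt(2)/2 ≈ 0.2071 (local maximum)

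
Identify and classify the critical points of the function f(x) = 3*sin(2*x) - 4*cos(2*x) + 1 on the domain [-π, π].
f'(x) = 8*sin(2*x) + 6*cos(2*x)

Solve f'(x) = 0 on [-π, π]:
  f'(x) = 0 ⇔ 3*cos(2*x) = -4*sin(2*x) ⇔ tan(2*x) = -3/4, i.e. 2*x = arctan(-3/4) + nπ; keep the solutions lying in [-π, π].
  ⇒ x = -pi/2 - atan(3/4)/2 ≈ -1.8925, -atan(3/4)/2 ≈ -0.3218, -atan(3/4)/2 + pi/2 ≈ 1.2490, pi - atan(3/4)/2 ≈ 2.8198

f''(x) = -12*sin(2*x) + 16*cos(2*x)
Second-derivative test at each critical point:
  f''(-1.8925) = -20 < 0 → local maximum
  f''(-0.3218) = 20 > 0 → local minimum
  f''(1.2490) = -20 < 0 → local maximum
  f''(2.8198) = 20 > 0 → local minimum

Critical points: x = -pi/2 - atan(3/4)/2 ≈ -1.8925 (local maximum); x = -atan(3/4)/2 ≈ -0.3218 (local minimum); x = -atan(3/4)/2 + pi/2 ≈ 1.2490 (local maximum); x = pi - atan(3/4)/2 ≈ 2.8198 (local minimum)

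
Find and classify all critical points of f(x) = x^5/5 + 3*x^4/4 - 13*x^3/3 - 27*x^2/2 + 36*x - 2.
f'(x) = x^4 + 3*x^3 - 13*x^2 - 27*x + 36

Solve f'(x) = 0:
  Factor: x^4 + 3*x^3 - 13*x^2 - 27*x + 36 = (x - 3)*(x - 1)*(x + 3)*(x + 4) = 0.
  ⇒ x = -4, -3, 1, 3

f''(x) = 4*x^3 + 9*x^2 - 26*x - 27
Second-derivative test at each critical point:
  f''(-4) = -35 < 0 → local maximum
  f''(-3) = 24 > 0 → local minimum
  f''(1) = -40 < 0 → local maximum
  f''(3) = 84 > 0 → local minimum

Critical points: x = -4 (local maximum); x = -3 (local minimum); x = 1 (local maximum); x = 3 (local minimum)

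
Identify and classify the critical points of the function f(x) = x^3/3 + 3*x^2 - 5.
f'(x) = x*(x + 6)

Solve f'(x) = 0:
  Factor: x^2 + 6*x = x*(x + 6) = 0.
  ⇒ x = -6, 0

f''(x) = 2*x + 6
Second-derivative test at each critical point:
  f''(-6) = -6 < 0 → local maximum
  f''(0) = 6 > 0 → local minimum

Critical points: x = -6 (local maximum); x = 0 (local minimum)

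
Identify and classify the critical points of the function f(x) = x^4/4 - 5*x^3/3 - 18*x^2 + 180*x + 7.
f'(x) = x^3 - 5*x^2 - 36*x + 180

Solve f'(x) = 0:
  Factor: x^3 - 5*x^2 - 36*x + 180 = (x - 6)*(x - 5)*(x + 6) = 0.
  ⇒ x = -6, 5, 6

f''(x) = 3*x^2 - 10*x - 36
Second-derivative test at each critical point:
  f''(-6) = 132 > 0 → local minimum
  f''(5) = -11 < 0 → local maximum
  f''(6) = 12 > 0 → local minimum

Critical points: x = -6 (local minimum); x = 5 (local maximum); x = 6 (local minimum)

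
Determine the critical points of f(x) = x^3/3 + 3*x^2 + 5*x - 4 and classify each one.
f'(x) = x^2 + 6*x + 5

Solve f'(x) = 0:
  Factor: x^2 + 6*x + 5 = (x + 1)*(x + 5) = 0.
  ⇒ x = -5, -1

f''(x) = 2*x + 6
Second-derivative test at each critical point:
  f''(-5) = -4 < 0 → local maximum
  f''(-1) = 4 > 0 → local minimum

Critical points: x = -5 (local maximum); x = -1 (local minimum)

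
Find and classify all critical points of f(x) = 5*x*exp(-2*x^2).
f'(x) = 5*(1 - 4*x^2)*exp(-2*x^2)

Solve f'(x) = 0:
  f'(x) = (5 - 20*x^2)·exp(-2*x^2) and exp(-2*x^2) > 0 for every x, so f'(x) = 0 ⇔ 5 - 20*x^2 = 0.
  Factor: 5 - 20*x^2 = -5*(2*x - 1)*(2*x + 1) = 0.
  ⇒ x = -1/2, 1/2

f''(x) = (80*x^3 - 60*x)*exp(-2*x^2)
Second-derivative test at each critical point:
  f''(-1/2) = 12.1306 > 0 → local minimum
  f''(1/2) = -12.1306 < 0 → local maximum

Critical points: x = -1/2 (local minimum); x = 1/2 (local maximum)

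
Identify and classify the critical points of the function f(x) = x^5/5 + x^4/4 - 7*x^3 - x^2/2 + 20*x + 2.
f'(x) = x^4 + x^3 - 21*x^2 - x + 20

Solve f'(x) = 0:
  Factor: x^4 + x^3 - 21*x^2 - x + 20 = (x - 4)*(x - 1)*(x + 1)*(x + 5) = 0.
  ⇒ x = -5, -1, 1, 4

f''(x) = 4*x^3 + 3*x^2 - 42*x - 1
Second-derivative test at each critical point:
  f''(-5) = -216 < 0 → local maximum
  f''(-1) = 40 > 0 → local minimum
  f''(1) = -36 < 0 → local maximum
  f''(4) = 135 > 0 → local minimum

Critical points: x = -5 (local maximum); x = -1 (local minimum); x = 1 (local maximum); x = 4 (local minimum)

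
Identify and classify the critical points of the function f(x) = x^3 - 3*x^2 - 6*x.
f'(x) = 3*x^2 - 6*x - 6

Solve f'(x) = 0:
  Factor: 3*x^2 - 6*x - 6 = 3*(x^2 - 2*x - 2); x^2 - 2*x - 2 = 0 has no rational roots; quadratic formula: x = (2 ± √12)/2.
  ⇒ x = 1 - sqrt(3) ≈ -0.7321, 1 + sqrt(3) ≈ 2.7321

f''(x) = 6*x - 6
Second-derivative test at each critical point:
  f''(-0.7321) = -10.3923 < 0 → local maximum
  f''(2.7321) = 10.3923 > 0 → local minimum

Critical points: x = 1 - sqrt(3) ≈ -0.7321 (local maximum); x = 1 + sqrt(3) ≈ 2.7321 (local minimum)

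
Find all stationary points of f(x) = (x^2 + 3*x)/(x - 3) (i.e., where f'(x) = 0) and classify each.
f'(x) = (x^2 - 6*x - 9)/(x^2 - 6*x + 9)

Solve f'(x) = 0:
  f'(x) = (x^2 - 6*x - 9)/(x - 3)^2; the denominator is positive wherever f is defined, so f'(x) = 0 ⇔ x^2 - 6*x - 9 = 0.
  x^2 - 6*x - 9 = 0 has no rational roots; quadratic formula: x = (6 ± √72)/2.
  ⇒ x = 3 - 3*sqrt(2) ≈ -1.2426, 3 + 3*sqrt(2) ≈ 7.2426

f''(x) = 36/(x^3 - 9*x^2 + 27*x - 27)
Second-derivative test at each critical point:
  f''(-1.2426) = -0.4714 < 0 → local maximum
  f''(7.2426) = 0.4714 > 0 → local minimum

Critical points: x = 3 - 3*sqrt(2) ≈ -1.2426 (local maximum); x = 3 + 3*sqrt(2) ≈ 7.2426 (local minimum)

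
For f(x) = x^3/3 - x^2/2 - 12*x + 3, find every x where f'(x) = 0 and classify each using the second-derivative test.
f'(x) = x^2 - x - 12

Solve f'(x) = 0:
  Factor: x^2 - x - 12 = (x - 4)*(x + 3) = 0.
  ⇒ x = -3, 4

f''(x) = 2*x - 1
Second-derivative test at each critical point:
  f''(-3) = -7 < 0 → local maximum
  f''(4) = 7 > 0 → local minimum

Critical points: x = -3 (local maximum); x = 4 (local minimum)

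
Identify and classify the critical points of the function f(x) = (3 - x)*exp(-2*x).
f'(x) = (2*x - 7)*exp(-2*x)

Solve f'(x) = 0:
  f'(x) = (2*x - 7)·exp(-2*x) and exp(-2*x) > 0 for every x, so f'(x) = 0 ⇔ 2*x - 7 = 0.
  2*x - 7 = 0.
  ⇒ x = 7/2

f''(x) = 4*(4 - x)*exp(-2*x)
Second-derivative test at each critical point:
  f''(7/2) = 0.0018 > 0 → local minimum

Critical points: x = 7/2 (local minimum)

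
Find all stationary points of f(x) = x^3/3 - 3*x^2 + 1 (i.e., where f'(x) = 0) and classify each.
f'(x) = x*(x - 6)

Solve f'(x) = 0:
  Factor: x^2 - 6*x = x*(x - 6) = 0.
  ⇒ x = 0, 6

f''(x) = 2*x - 6
Second-derivative test at each critical point:
  f''(0) = -6 < 0 → local maximum
  f''(6) = 6 > 0 → local minimum

Critical points: x = 0 (local maximum); x = 6 (local minimum)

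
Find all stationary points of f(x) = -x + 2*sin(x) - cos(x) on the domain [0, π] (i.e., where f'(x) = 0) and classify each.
f'(x) = sin(x) + 2*cos(x) - 1

Solve f'(x) = 0 on [0, π]:
  f'(x) = 0 ⇔ sin(x) + 2*cos(x) = 1. Write the left side as R·cos(x + φ) with R = √(2² + (-1)²) = sqrt(5), cos φ = 2*sqrt(5)/5, sin φ = -sqrt(5)/5; then cos(x + φ) = sqrt(5)/5. Solve for x and keep the solutions lying in [0, π].
  ⇒ x = pi/2 ≈ 1.5708

f''(x) = -2*sin(x) + cos(x)
Second-derivative test at each critical point:
  f''(1.5708) = -2 < 0 → local maximum

Critical points: x = pi/2 ≈ 1.5708 (local maximum)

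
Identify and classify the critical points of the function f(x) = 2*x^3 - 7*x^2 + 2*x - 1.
f'(x) = 6*x^2 - 14*x + 2

Solve f'(x) = 0:
  Factor: 6*x^2 - 14*x + 2 = 2*(3*x^2 - 7*x + 1); 3*x^2 - 7*x + 1 = 0 has no rational roots; quadratic formula: x = (7 ± √37)/6.
  ⇒ x = 7/6 - sqrt(37)/6 ≈ 0.1529, sqrt(37)/6 + 7/6 ≈ 2.1805

f''(x) = 12*x - 14
Second-derivative test at each critical point:
  f''(0.1529) = -12.1655 < 0 → local maximum
  f''(2.1805) = 12.1655 > 0 → local minimum

Critical points: x = 7/6 - sqrt(37)/6 ≈ 0.1529 (local maximum); x = sqrt(37)/6 + 7/6 ≈ 2.1805 (local minimum)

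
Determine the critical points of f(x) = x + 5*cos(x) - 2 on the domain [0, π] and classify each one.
f'(x) = 1 - 5*sin(x)

Solve f'(x) = 0 on [0, π]:
  f'(x) = 0 ⇔ sin(x) = 1/5, i.e. x = arcsin(1/5) + 2nπ or x = π − arcsin(1/5) + 2nπ; keep the solutions lying in [0, π].
  ⇒ x = asin(1/5) ≈ 0.2014, pi - asin(1/5) ≈ 2.9402

f''(x) = -5*cos(x)
Second-derivative test at each critical point:
  f''(0.2014) = -4.8990 < 0 → local maximum
  f''(2.9402) = 4.8990 > 0 → local minimum

Critical points: x = asin(1/5) ≈ 0.2014 (local maximum); x = pi - asin(1/5) ≈ 2.9402 (local minimum)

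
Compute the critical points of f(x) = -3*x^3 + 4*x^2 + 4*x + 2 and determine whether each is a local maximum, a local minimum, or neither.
f'(x) = -9*x^2 + 8*x + 4

Solve f'(x) = 0:
  9*x^2 - 8*x - 4 = 0 has no rational roots; quadratic formula: x = (8 ± √208)/18.
  ⇒ x = 4/9 - 2*sqrt(13)/9 ≈ -0.3568, 4/9 + 2*sqrt(13)/9 ≈ 1.2457

f''(x) = 8 - 18*x
Second-derivative test at each critical point:
  f''(-0.3568) = 14.4222 > 0 → local minimum
  f''(1.2457) = -14.4222 < 0 → local maximum

Critical points: x = 4/9 - 2*sqrt(13)/9 ≈ -0.3568 (local minimum); x = 4/9 + 2*sqrt(13)/9 ≈ 1.2457 (local maximum)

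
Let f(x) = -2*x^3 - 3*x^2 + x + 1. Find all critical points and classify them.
f'(x) = -6*x^2 - 6*x + 1

Solve f'(x) = 0:
  6*x^2 + 6*x - 1 = 0 has no rational roots; quadratic formula: x = (-6 ± √60)/12.
  ⇒ x = -sqrt(15)/6 - 1/2 ≈ -1.1455, -1/2 + sqrt(15)/6 ≈ 0.1455

f''(x) = -12*x - 6
Second-derivative test at each critical point:
  f''(-1.1455) = 7.7460 > 0 → local minimum
  f''(0.1455) = -7.7460 < 0 → local maximum

Critical points: x = -sqrt(15)/6 - 1/2 ≈ -1.1455 (local minimum); x = -1/2 + sqrt(15)/6 ≈ 0.1455 (local maximum)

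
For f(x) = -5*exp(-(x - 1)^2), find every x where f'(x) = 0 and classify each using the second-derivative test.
f'(x) = 10*(x - 1)*exp(-(x - 1)^2)

Solve f'(x) = 0:
  f'(x) = (10*x - 10)·exp(-(x - 1)^2) and exp(-(x - 1)^2) > 0 for every x, so f'(x) = 0 ⇔ 10*x - 10 = 0.
  Factor: 10*x - 10 = 10*(x - 1) = 0.
  ⇒ x = 1

f''(x) = 10*(1 - 2*(x - 1)^2)*exp(-(x - 1)^2)
Second-derivative test at each critical point:
  f''(1) = 10 > 0 → local minimum

Critical points: x = 1 (local minimum)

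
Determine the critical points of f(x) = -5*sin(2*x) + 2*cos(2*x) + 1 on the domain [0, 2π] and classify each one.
f'(x) = -4*sin(2*x) - 10*cos(2*x)

Solve f'(x) = 0 on [0, 2π]:
  f'(x) = 0 ⇔ -5*cos(2*x) = 2*sin(2*x) ⇔ tan(2*x) = -5/2, i.e. 2*x = arctan(-5/2) + nπ; keep the solutions lying in [0, 2π].
  ⇒ x = -atan(5/2)/2 + pi/2 ≈ 0.9757, pi - atan(5/2)/2 ≈ 2.5464, -atan(5/2)/2 + 3*pi/2 ≈ 4.1172, -atan(5/2)/2 + 2*pi ≈ 5.6880

f''(x) = 20*sin(2*x) - 8*cos(2*x)
Second-derivative test at each critical point:
  f''(0.9757) = 21.5407 > 0 → local minimum
  f''(2.5464) = -21.5407 < 0 → local maximum
  f''(4.1172) = 21.5407 > 0 → local minimum
  f''(5.6880) = -21.5407 < 0 → local maximum

Critical points: x = -atan(5/2)/2 + pi/2 ≈ 0.9757 (local minimum); x = pi - atan(5/2)/2 ≈ 2.5464 (local maximum); x = -atan(5/2)/2 + 3*pi/2 ≈ 4.1172 (local minimum); x = -atan(5/2)/2 + 2*pi ≈ 5.6880 (local maximum)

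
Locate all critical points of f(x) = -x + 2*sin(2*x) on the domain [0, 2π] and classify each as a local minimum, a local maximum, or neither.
f'(x) = 4*cos(2*x) - 1

Solve f'(x) = 0 on [0, 2π]:
  f'(x) = 0 ⇔ cos(2*x) = 1/4, i.e. 2*x = ±arccos(1/4) + 2nπ; keep the solutions lying in [0, 2π].
  ⇒ x = acos(1/4)/2 ≈ 0.6591, pi - acos(1/4)/2 ≈ 2.4825, acos(1/4)/2 + pi ≈ 3.8007, -acos(1/4)/2 + 2*pi ≈ 5.6241

f''(x) = -8*sin(2*x)
Second-derivative test at each critical point:
  f''(0.6591) = -7.7460 < 0 → local maximum
  f''(2.4825) = 7.7460 > 0 → local minimum
  f''(3.8007) = -7.7460 < 0 → local maximum
  f''(5.6241) = 7.7460 > 0 → local minimum

Critical points: x = acos(1/4)/2 ≈ 0.6591 (local maximum); x = pi - acos(1/4)/2 ≈ 2.4825 (local minimum); x = acos(1/4)/2 + pi ≈ 3.8007 (local maximum); x = -acos(1/4)/2 + 2*pi ≈ 5.6241 (local minimum)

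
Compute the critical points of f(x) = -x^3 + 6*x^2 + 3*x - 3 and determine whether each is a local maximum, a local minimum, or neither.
f'(x) = -3*x^2 + 12*x + 3

Solve f'(x) = 0:
  Factor: -3*x^2 + 12*x + 3 = -3*(x^2 - 4*x - 1); x^2 - 4*x - 1 = 0 has no rational roots; quadratic formula: x = (4 ± √20)/2.
  ⇒ x = 2 - sqrt(5) ≈ -0.2361, 2 + sqrt(5) ≈ 4.2361

f''(x) = 12 - 6*x
Second-derivative test at each critical point:
  f''(-0.2361) = 13.4164 > 0 → local minimum
  f''(4.2361) = -13.4164 < 0 → local maximum

Critical points: x = 2 - sqrt(5) ≈ -0.2361 (local minimum); x = 2 + sqrt(5) ≈ 4.2361 (local maximum)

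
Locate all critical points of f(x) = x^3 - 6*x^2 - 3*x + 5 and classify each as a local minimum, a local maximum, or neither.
f'(x) = 3*x^2 - 12*x - 3

Solve f'(x) = 0:
  Factor: 3*x^2 - 12*x - 3 = 3*(x^2 - 4*x - 1); x^2 - 4*x - 1 = 0 has no rational roots; quadratic formula: x = (4 ± √20)/2.
  ⇒ x = 2 - sqrt(5) ≈ -0.2361, 2 + sqrt(5) ≈ 4.2361

f''(x) = 6*x - 12
Second-derivative test at each critical point:
  f''(-0.2361) = -13.4164 < 0 → local maximum
  f''(4.2361) = 13.4164 > 0 → local minimum

Critical points: x = 2 - sqrt(5) ≈ -0.2361 (local maximum); x = 2 + sqrt(5) ≈ 4.2361 (local minimum)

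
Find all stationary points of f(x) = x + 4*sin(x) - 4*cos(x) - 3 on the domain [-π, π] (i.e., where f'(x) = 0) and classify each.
f'(x) = 4*sqrt(2)*sin(x + pi/4) + 1

Solve f'(x) = 0 on [-π, π]:
  f'(x) = 0 ⇔ 4*sin(x) + 4*cos(x) = -1. Write the left side as R·cos(x + φ) with R = √(4² + (-4)²) = 4*sqrt(2), cos φ = sqrt(2)/2, sin φ = -sqrt(2)/2; then cos(x + φ) = -sqrt(2)/8. Solve for x and keep the solutions lying in [-π, π].
  ⇒ x = atan((-sqrt(31) - 1)/(-1 + sqrt(31))) ≈ -0.9631, atan((-1 + sqrt(31))/(-sqrt(31) - 1)) + pi ≈ 2.5339

f''(x) = 4*sqrt(2)*cos(x + pi/4)
Second-derivative test at each critical point:
  f''(-0.9631) = 5.5678 > 0 → local minimum
  f''(2.5339) = -5.5678 < 0 → local maximum

Critical points: x = atan((-sqrt(31) - 1)/(-1 + sqrt(31))) ≈ -0.9631 (local minimum); x = atan((-1 + sqrt(31))/(-sqrt(31) - 1)) + pi ≈ 2.5339 (local maximum)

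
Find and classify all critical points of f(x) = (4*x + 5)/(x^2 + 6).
f'(x) = 2*(-2*x^2 - 5*x + 12)/(x^4 + 12*x^2 + 36)

Solve f'(x) = 0:
  f'(x) = -2*(x + 4)*(2*x - 3)/(x^2 + 6)^2; the denominator is positive wherever f is defined, so f'(x) = 0 ⇔ -4*x^2 - 10*x + 24 = 0.
  Factor: -4*x^2 - 10*x + 24 = -2*(x + 4)*(2*x - 3) = 0.
  ⇒ x = -4, 3/2

f''(x) = 2*(4*x^2*(4*x + 5) - (12*x + 5)*(x^2 + 6))/(x^2 + 6)^3
Second-derivative test at each critical point:
  f''(-4) = 1/22 > 0 → local minimum
  f''(3/2) = -32/99 < 0 → local maximum

Critical points: x = -4 (local minimum); x = 3/2 (local maximum)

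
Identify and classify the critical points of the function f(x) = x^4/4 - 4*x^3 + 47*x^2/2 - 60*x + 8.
f'(x) = x^3 - 12*x^2 + 47*x - 60

Solve f'(x) = 0:
  Factor: x^3 - 12*x^2 + 47*x - 60 = (x - 5)*(x - 4)*(x - 3) = 0.
  ⇒ x = 3, 4, 5

f''(x) = 3*x^2 - 24*x + 47
Second-derivative test at each critical point:
  f''(3) = 2 > 0 → local minimum
  f''(4) = -1 < 0 → local maximum
  f''(5) = 2 > 0 → local minimum

Critical points: x = 3 (local minimum); x = 4 (local maximum); x = 5 (local minimum)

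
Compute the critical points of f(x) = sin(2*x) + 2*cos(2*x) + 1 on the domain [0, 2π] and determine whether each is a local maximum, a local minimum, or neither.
f'(x) = -4*sin(2*x) + 2*cos(2*x)

Solve f'(x) = 0 on [0, 2π]:
  f'(x) = 0 ⇔ cos(2*x) = 2*sin(2*x) ⇔ tan(2*x) = 1/2, i.e. 2*x = arctan(1/2) + nπ; keep the solutions lying in [0, 2π].
  ⇒ x = atan(1/2)/2 ≈ 0.2318, atan(1/2)/2 + pi/2 ≈ 1.8026, atan(1/2)/2 + pi ≈ 3.3734, atan(1/2)/2 + 3*pi/2 ≈ 4.9442

f''(x) = -4*sin(2*x) - 8*cos(2*x)
Second-derivative test at each critical point:
  f''(0.2318) = -8.9443 < 0 → local maximum
  f''(1.8026) = 8.9443 > 0 → local minimum
  f''(3.3734) = -8.9443 < 0 → local maximum
  f''(4.9442) = 8.9443 > 0 → local minimum

Critical points: x = atan(1/2)/2 ≈ 0.2318 (local maximum); x = atan(1/2)/2 + pi/2 ≈ 1.8026 (local minimum); x = atan(1/2)/2 + pi ≈ 3.3734 (local maximum); x = atan(1/2)/2 + 3*pi/2 ≈ 4.9442 (local minimum)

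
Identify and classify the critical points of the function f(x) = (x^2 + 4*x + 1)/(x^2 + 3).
f'(x) = 4*(-x^2 + x + 3)/(x^4 + 6*x^2 + 9)

Solve f'(x) = 0:
  f'(x) = -4*(x^2 - x - 3)/(x^2 + 3)^2; the denominator is positive wherever f is defined, so f'(x) = 0 ⇔ -4*x^2 + 4*x + 12 = 0.
  Factor: -4*x^2 + 4*x + 12 = -4*(x^2 - x - 3); x^2 - x - 3 = 0 has no rational roots; quadratic formula: x = (1 ± √13)/2.
  ⇒ x = 1/2 - sqrt(13)/2 ≈ -1.3028, 1/2 + sqrt(13)/2 ≈ 2.3028

f''(x) = 4*(2*x^3 - 3*x^2 - 18*x + 3)/(x^6 + 9*x^4 + 27*x^2 + 27)
Second-derivative test at each critical point:
  f''(-1.3028) = 0.6537 > 0 → local minimum
  f''(2.3028) = -0.2092 < 0 → local maximum

Critical points: x = 1/2 - sqrt(13)/2 ≈ -1.3028 (local minimum); x = 1/2 + sqrt(13)/2 ≈ 2.3028 (local maximum)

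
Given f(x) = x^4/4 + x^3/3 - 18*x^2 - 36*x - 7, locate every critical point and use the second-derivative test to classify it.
f'(x) = x^3 + x^2 - 36*x - 36

Solve f'(x) = 0:
  Factor: x^3 + x^2 - 36*x - 36 = (x - 6)*(x + 1)*(x + 6) = 0.
  ⇒ x = -6, -1, 6

f''(x) = 3*x^2 + 2*x - 36
Second-derivative test at each critical point:
  f''(-6) = 60 > 0 → local minimum
  f''(-1) = -35 < 0 → local maximum
  f''(6) = 84 > 0 → local minimum

Critical points: x = -6 (local minimum); x = -1 (local maximum); x = 6 (local minimum)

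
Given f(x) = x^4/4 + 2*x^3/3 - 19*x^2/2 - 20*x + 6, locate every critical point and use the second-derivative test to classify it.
f'(x) = x^3 + 2*x^2 - 19*x - 20

Solve f'(x) = 0:
  Factor: x^3 + 2*x^2 - 19*x - 20 = (x - 4)*(x + 1)*(x + 5) = 0.
  ⇒ x = -5, -1, 4

f''(x) = 3*x^2 + 4*x - 19
Second-derivative test at each critical point:
  f''(-5) = 36 > 0 → local minimum
  f''(-1) = -20 < 0 → local maximum
  f''(4) = 45 > 0 → local minimum

Critical points: x = -5 (local minimum); x = -1 (local maximum); x = 4 (local minimum)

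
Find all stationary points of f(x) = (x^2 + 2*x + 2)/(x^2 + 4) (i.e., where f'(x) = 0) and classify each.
f'(x) = 2*(-x^2 + 2*x + 4)/(x^4 + 8*x^2 + 16)

Solve f'(x) = 0:
  f'(x) = -2*(x^2 - 2*x - 4)/(x^2 + 4)^2; the denominator is positive wherever f is defined, so f'(x) = 0 ⇔ -2*x^2 + 4*x + 8 = 0.
  Factor: -2*x^2 + 4*x + 8 = -2*(x^2 - 2*x - 4); x^2 - 2*x - 4 = 0 has no rational roots; quadratic formula: x = (2 ± √20)/2.
  ⇒ x = 1 - sqrt(5) ≈ -1.2361, 1 + sqrt(5) ≈ 3.2361

f''(x) = 4*(x^3 - 3*x^2 - 12*x + 4)/(x^6 + 12*x^4 + 48*x^2 + 64)
Second-derivative test at each critical point:
  f''(-1.2361) = 0.2927 > 0 → local minimum
  f''(3.2361) = -0.0427 < 0 → local maximum

Critical points: x = 1 - sqrt(5) ≈ -1.2361 (local minimum); x = 1 + sqrt(5) ≈ 3.2361 (local maximum)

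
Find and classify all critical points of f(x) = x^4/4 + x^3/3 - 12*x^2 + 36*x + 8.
f'(x) = x^3 + x^2 - 24*x + 36

Solve f'(x) = 0:
  Factor: x^3 + x^2 - 24*x + 36 = (x - 3)*(x - 2)*(x + 6) = 0.
  ⇒ x = -6, 2, 3

f''(x) = 3*x^2 + 2*x - 24
Second-derivative test at each critical point:
  f''(-6) = 72 > 0 → local minimum
  f''(2) = -8 < 0 → local maximum
  f''(3) = 9 > 0 → local minimum

Critical points: x = -6 (local minimum); x = 2 (local maximum); x = 3 (local minimum)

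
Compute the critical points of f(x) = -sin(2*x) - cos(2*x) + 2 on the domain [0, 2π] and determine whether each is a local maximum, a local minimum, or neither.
f'(x) = -2*sqrt(2)*cos(2*x + pi/4)

Solve f'(x) = 0 on [0, 2π]:
  f'(x) = 0 ⇔ -cos(2*x) = -sin(2*x) ⇔ tan(2*x) = 1, i.e. 2*x = arctan(1) + nπ; keep the solutions lying in [0, 2π].
  ⇒ x = pi/8 ≈ 0.3927, 5*pi/8 ≈ 1.9635, 9*pi/8 ≈ 3.5343, 13*pi/8 ≈ 5.1051

f''(x) = 4*sqrt(2)*sin(2*x + pi/4)
Second-derivative test at each critical point:
  f''(0.3927) = 5.6569 > 0 → local minimum
  f''(1.9635) = -5.6569 < 0 → local maximum
  f''(3.5343) = 5.6569 > 0 → local minimum
  f''(5.1051) = -5.6569 < 0 → local maximum

Critical points: x = pi/8 ≈ 0.3927 (local minimum); x = 5*pi/8 ≈ 1.9635 (local maximum); x = 9*pi/8 ≈ 3.5343 (local minimum); x = 13*pi/8 ≈ 5.1051 (local maximum)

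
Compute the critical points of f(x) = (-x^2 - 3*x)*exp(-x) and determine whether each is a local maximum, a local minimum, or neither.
f'(x) = (x^2 + x - 3)*exp(-x)

Solve f'(x) = 0:
  f'(x) = (x^2 + x - 3)·exp(-x) and exp(-x) > 0 for every x, so f'(x) = 0 ⇔ x^2 + x - 3 = 0.
  x^2 + x - 3 = 0 has no rational roots; quadratic formula: x = (-1 ± √13)/2.
  ⇒ x = -sqrt(13)/2 - 1/2 ≈ -2.3028, -1/2 + sqrt(13)/2 ≈ 1.3028

f''(x) = (-x^2 + x + 4)*exp(-x)
Second-derivative test at each critical point:
  f''(-2.3028) = -36.0624 < 0 → local maximum
  f''(1.3028) = 0.9799 > 0 → local minimum

Critical points: x = -sqrt(13)/2 - 1/2 ≈ -2.3028 (local maximum); x = -1/2 + sqrt(13)/2 ≈ 1.3028 (local minimum)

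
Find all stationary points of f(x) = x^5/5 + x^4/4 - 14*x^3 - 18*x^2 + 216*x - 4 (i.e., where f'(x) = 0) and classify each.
f'(x) = x^4 + x^3 - 42*x^2 - 36*x + 216

Solve f'(x) = 0:
  Factor: x^4 + x^3 - 42*x^2 - 36*x + 216 = (x - 6)*(x - 2)*(x + 3)*(x + 6) = 0.
  ⇒ x = -6, -3, 2, 6

f''(x) = 4*x^3 + 3*x^2 - 84*x - 36
Second-derivative test at each critical point:
  f''(-6) = -288 < 0 → local maximum
  f''(-3) = 135 > 0 → local minimum
  f''(2) = -160 < 0 → local maximum
  f''(6) = 432 > 0 → local minimum

Critical points: x = -6 (local maximum); x = -3 (local minimum); x = 2 (local maximum); x = 6 (local minimum)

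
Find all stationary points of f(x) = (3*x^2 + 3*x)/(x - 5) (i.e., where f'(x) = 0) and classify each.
f'(x) = 3*(x^2 - 10*x - 5)/(x^2 - 10*x + 25)

Solve f'(x) = 0:
  f'(x) = 3*(x^2 - 10*x - 5)/(x - 5)^2; the denominator is positive wherever f is defined, so f'(x) = 0 ⇔ 3*x^2 - 30*x - 15 = 0.
  Factor: 3*x^2 - 30*x - 15 = 3*(x^2 - 10*x - 5); x^2 - 10*x - 5 = 0 has no rational roots; quadratic formula: x = (10 ± √120)/2.
  ⇒ x = 5 - sqrt(30) ≈ -0.4772, 5 + sqrt(30) ≈ 10.4772

f''(x) = 180/(x^3 - 15*x^2 + 75*x - 125)
Second-derivative test at each critical point:
  f''(-0.4772) = -1.0954 < 0 → local maximum
  f''(10.4772) = 1.0954 > 0 → local minimum

Critical points: x = 5 - sqrt(30) ≈ -0.4772 (local maximum); x = 5 + sqrt(30) ≈ 10.4772 (local minimum)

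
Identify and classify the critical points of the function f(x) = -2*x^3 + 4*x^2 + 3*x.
f'(x) = -6*x^2 + 8*x + 3

Solve f'(x) = 0:
  6*x^2 - 8*x - 3 = 0 has no rational roots; quadratic formula: x = (8 ± √136)/12.
  ⇒ x = 2/3 - sqrt(34)/6 ≈ -0.3052, 2/3 + sqrt(34)/6 ≈ 1.6385

f''(x) = 8 - 12*x
Second-derivative test at each critical point:
  f''(-0.3052) = 11.6619 > 0 → local minimum
  f''(1.6385) = -11.6619 < 0 → local maximum

Critical points: x = 2/3 - sqrt(34)/6 ≈ -0.3052 (local minimum); x = 2/3 + sqrt(34)/6 ≈ 1.6385 (local maximum)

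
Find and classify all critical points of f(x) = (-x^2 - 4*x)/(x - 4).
f'(x) = (-x^2 + 8*x + 16)/(x^2 - 8*x + 16)

Solve f'(x) = 0:
  f'(x) = -(x^2 - 8*x - 16)/(x - 4)^2; the denominator is positive wherever f is defined, so f'(x) = 0 ⇔ -x^2 + 8*x + 16 = 0.
  x^2 - 8*x - 16 = 0 has no rational roots; quadratic formula: x = (8 ± √128)/2.
  ⇒ x = 4 - 4*sqrt(2) ≈ -1.6569, 4 + 4*sqrt(2) ≈ 9.6569

f''(x) = -64/(x^3 - 12*x^2 + 48*x - 64)
Second-derivative test at each critical point:
  f''(-1.6569) = 0.3536 > 0 → local minimum
  f''(9.6569) = -0.3536 < 0 → local maximum

Critical points: x = 4 - 4*sqrt(2) ≈ -1.6569 (local minimum); x = 4 + 4*sqrt(2) ≈ 9.6569 (local maximum)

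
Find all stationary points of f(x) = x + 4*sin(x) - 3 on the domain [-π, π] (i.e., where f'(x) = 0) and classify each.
f'(x) = 4*cos(x) + 1

Solve f'(x) = 0 on [-π, π]:
  f'(x) = 0 ⇔ cos(x) = -1/4, i.e. x = ±arccos(-1/4) + 2nπ; keep the solutions lying in [-π, π].
  ⇒ x = -acos(-1/4) ≈ -1.8235, acos(-1/4) ≈ 1.8235

f''(x) = -4*sin(x)
Second-derivative test at each critical point:
  f''(-1.8235) = 3.8730 > 0 → local minimum
  f''(1.8235) = -3.8730 < 0 → local maximum

Critical points: x = -acos(-1/4) ≈ -1.8235 (local minimum); x = acos(-1/4) ≈ 1.8235 (local maximum)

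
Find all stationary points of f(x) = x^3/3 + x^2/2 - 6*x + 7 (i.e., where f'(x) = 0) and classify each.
f'(x) = x^2 + x - 6

Solve f'(x) = 0:
  Factor: x^2 + x - 6 = (x - 2)*(x + 3) = 0.
  ⇒ x = -3, 2

f''(x) = 2*x + 1
Second-derivative test at each critical point:
  f''(-3) = -5 < 0 → local maximum
  f''(2) = 5 > 0 → local minimum

Critical points: x = -3 (local maximum); x = 2 (local minimum)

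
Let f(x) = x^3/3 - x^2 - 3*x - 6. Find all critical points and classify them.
f'(x) = x^2 - 2*x - 3

Solve f'(x) = 0:
  Factor: x^2 - 2*x - 3 = (x - 3)*(x + 1) = 0.
  ⇒ x = -1, 3

f''(x) = 2*x - 2
Second-derivative test at each critical point:
  f''(-1) = -4 < 0 → local maximum
  f''(3) = 4 > 0 → local minimum

Critical points: x = -1 (local maximum); x = 3 (local minimum)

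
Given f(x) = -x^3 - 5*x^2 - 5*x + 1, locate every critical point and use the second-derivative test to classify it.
f'(x) = -3*x^2 - 10*x - 5

Solve f'(x) = 0:
  3*x^2 + 10*x + 5 = 0 has no rational roots; quadratic formula: x = (-10 ± √40)/6.
  ⇒ x = -5/3 - sqrt(10)/3 ≈ -2.7208, -5/3 + sqrt(10)/3 ≈ -0.6126

f''(x) = -6*x - 10
Second-derivative test at each critical point:
  f''(-2.7208) = 6.3246 > 0 → local minimum
  f''(-0.6126) = -6.3246 < 0 → local maximum

Critical points: x = -5/3 - sqrt(10)/3 ≈ -2.7208 (local minimum); x = -5/3 + sqrt(10)/3 ≈ -0.6126 (local maximum)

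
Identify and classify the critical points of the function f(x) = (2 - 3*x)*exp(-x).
f'(x) = (3*x - 5)*exp(-x)

Solve f'(x) = 0:
  f'(x) = (3*x - 5)·exp(-x) and exp(-x) > 0 for every x, so f'(x) = 0 ⇔ 3*x - 5 = 0.
  3*x - 5 = 0.
  ⇒ x = 5/3

f''(x) = (8 - 3*x)*exp(-x)
Second-derivative test at each critical point:
  f''(5/3) = 0.5666 > 0 → local minimum

Critical points: x = 5/3 (local minimum)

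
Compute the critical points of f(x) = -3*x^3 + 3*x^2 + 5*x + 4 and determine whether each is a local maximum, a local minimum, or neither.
f'(x) = -9*x^2 + 6*x + 5

Solve f'(x) = 0:
  9*x^2 - 6*x - 5 = 0 has no rational roots; quadratic formula: x = (6 ± √216)/18.
  ⇒ x = 1/3 - sqrt(6)/3 ≈ -0.4832, 1/3 + sqrt(6)/3 ≈ 1.1498

f''(x) = 6 - 18*x
Second-derivative test at each critical point:
  f''(-0.4832) = 14.6969 > 0 → local minimum
  f''(1.1498) = -14.6969 < 0 → local maximum

Critical points: x = 1/3 - sqrt(6)/3 ≈ -0.4832 (local minimum); x = 1/3 + sqrt(6)/3 ≈ 1.1498 (local maximum)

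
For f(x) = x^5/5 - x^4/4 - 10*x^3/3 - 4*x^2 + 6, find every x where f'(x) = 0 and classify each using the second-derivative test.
f'(x) = x*(x^3 - x^2 - 10*x - 8)

Solve f'(x) = 0:
  Factor: x^4 - x^3 - 10*x^2 - 8*x = x*(x - 4)*(x + 1)*(x + 2) = 0.
  ⇒ x = -2, -1, 0, 4

f''(x) = 4*x^3 - 3*x^2 - 20*x - 8
Second-derivative test at each critical point:
  f''(-2) = -12 < 0 → local maximum
  f''(-1) = 5 > 0 → local minimum
  f''(0) = -8 < 0 → local maximum
  f''(4) = 120 > 0 → local minimum

Critical points: x = -2 (local maximum); x = -1 (local minimum); x = 0 (local maximum); x = 4 (local minimum)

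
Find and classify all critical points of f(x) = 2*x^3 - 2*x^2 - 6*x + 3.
f'(x) = 6*x^2 - 4*x - 6

Solve f'(x) = 0:
  Factor: 6*x^2 - 4*x - 6 = 2*(3*x^2 - 2*x - 3); 3*x^2 - 2*x - 3 = 0 has no rational roots; quadratic formula: x = (2 ± √40)/6.
  ⇒ x = 1/3 - sqrt(10)/3 ≈ -0.7208, 1/3 + sqrt(10)/3 ≈ 1.3874

f''(x) = 12*x - 4
Second-derivative test at each critical point:
  f''(-0.7208) = -12.6491 < 0 → local maximum
  f''(1.3874) = 12.6491 > 0 → local minimum

Critical points: x = 1/3 - sqrt(10)/3 ≈ -0.7208 (local maximum); x = 1/3 + sqrt(10)/3 ≈ 1.3874 (local minimum)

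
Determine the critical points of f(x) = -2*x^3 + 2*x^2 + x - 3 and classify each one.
f'(x) = -6*x^2 + 4*x + 1

Solve f'(x) = 0:
  6*x^2 - 4*x - 1 = 0 has no rational roots; quadratic formula: x = (4 ± √40)/12.
  ⇒ x = 1/3 - sqrt(10)/6 ≈ -0.1937, 1/3 + sqrt(10)/6 ≈ 0.8604

f''(x) = 4 - 12*x
Second-derivative test at each critical point:
  f''(-0.1937) = 6.3246 > 0 → local minimum
  f''(0.8604) = -6.3246 < 0 → local maximum

Critical points: x = 1/3 - sqrt(10)/6 ≈ -0.1937 (local minimum); x = 1/3 + sqrt(10)/6 ≈ 0.8604 (local maximum)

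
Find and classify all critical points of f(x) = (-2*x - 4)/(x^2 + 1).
f'(x) = 2*(-x^2 + 2*x*(x + 2) - 1)/(x^2 + 1)^2

Solve f'(x) = 0:
  f'(x) = 2*(x^2 + 4*x - 1)/(x^2 + 1)^2; the denominator is positive wherever f is defined, so f'(x) = 0 ⇔ 2*x^2 + 8*x - 2 = 0.
  Factor: 2*x^2 + 8*x - 2 = 2*(x^2 + 4*x - 1); x^2 + 4*x - 1 = 0 has no rational roots; quadratic formula: x = (-4 ± √20)/2.
  ⇒ x = -sqrt(5) - 2 ≈ -4.2361, -2 + sqrt(5) ≈ 0.2361

f''(x) = 4*(-4*x^2*(x + 2) + (3*x + 2)*(x^2 + 1))/(x^2 + 1)^3
Second-derivative test at each critical point:
  f''(-4.2361) = -0.0249 < 0 → local maximum
  f''(0.2361) = 8.0249 > 0 → local minimum

Critical points: x = -sqrt(5) - 2 ≈ -4.2361 (local maximum); x = -2 + sqrt(5) ≈ 0.2361 (local minimum)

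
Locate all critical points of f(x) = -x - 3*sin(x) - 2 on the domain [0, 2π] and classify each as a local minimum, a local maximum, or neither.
f'(x) = -3*cos(x) - 1

Solve f'(x) = 0 on [0, 2π]:
  f'(x) = 0 ⇔ cos(x) = -1/3, i.e. x = ±arccos(-1/3) + 2nπ; keep the solutions lying in [0, 2π].
  ⇒ x = acos(-1/3) ≈ 1.9106, -acos(-1/3) + 2*pi ≈ 4.3726

f''(x) = 3*sin(x)
Second-derivative test at each critical point:
  f''(1.9106) = 2.8284 > 0 → local minimum
  f''(4.3726) = -2.8284 < 0 → local maximum

Critical points: x = acos(-1/3) ≈ 1.9106 (local minimum); x = -acos(-1/3) + 2*pi ≈ 4.3726 (local maximum)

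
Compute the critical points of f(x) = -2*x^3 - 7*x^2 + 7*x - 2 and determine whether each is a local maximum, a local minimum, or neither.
f'(x) = -6*x^2 - 14*x + 7

Solve f'(x) = 0:
  6*x^2 + 14*x - 7 = 0 has no rational roots; quadratic formula: x = (-14 ± √364)/12.
  ⇒ x = -sqrt(91)/6 - 7/6 ≈ -2.7566, -7/6 + sqrt(91)/6 ≈ 0.4232

f''(x) = -12*x - 14
Second-derivative test at each critical point:
  f''(-2.7566) = 19.0788 > 0 → local minimum
  f''(0.4232) = -19.0788 < 0 → local maximum

Critical points: x = -sqrt(91)/6 - 7/6 ≈ -2.7566 (local minimum); x = -7/6 + sqrt(91)/6 ≈ 0.4232 (local maximum)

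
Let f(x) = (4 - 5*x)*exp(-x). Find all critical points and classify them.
f'(x) = (5*x - 9)*exp(-x)

Solve f'(x) = 0:
  f'(x) = (5*x - 9)·exp(-x) and exp(-x) > 0 for every x, so f'(x) = 0 ⇔ 5*x - 9 = 0.
  5*x - 9 = 0.
  ⇒ x = 9/5

f''(x) = (14 - 5*x)*exp(-x)
Second-derivative test at each critical point:
  f''(9/5) = 0.8265 > 0 → local minimum

Critical points: x = 9/5 (local minimum)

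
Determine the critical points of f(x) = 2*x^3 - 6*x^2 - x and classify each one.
f'(x) = 6*x^2 - 12*x - 1

Solve f'(x) = 0:
  6*x^2 - 12*x - 1 = 0 has no rational roots; quadratic formula: x = (12 ± √168)/12.
  ⇒ x = 1 - sqrt(42)/6 ≈ -0.0801, 1 + sqrt(42)/6 ≈ 2.0801

f''(x) = 12*x - 12
Second-derivative test at each critical point:
  f''(-0.0801) = -12.9615 < 0 → local maximum
  f''(2.0801) = 12.9615 > 0 → local minimum

Critical points: x = 1 - sqrt(42)/6 ≈ -0.0801 (local maximum); x = 1 + sqrt(42)/6 ≈ 2.0801 (local minimum)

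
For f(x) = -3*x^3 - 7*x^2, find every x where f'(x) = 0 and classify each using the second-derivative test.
f'(x) = x*(-9*x - 14)

Solve f'(x) = 0:
  Factor: -9*x^2 - 14*x = -x*(9*x + 14) = 0.
  ⇒ x = -14/9, 0

f''(x) = -18*x - 14
Second-derivative test at each critical point:
  f''(-14/9) = 14 > 0 → local minimum
  f''(0) = -14 < 0 → local maximum

Critical points: x = -14/9 (local minimum); x = 0 (local maximum)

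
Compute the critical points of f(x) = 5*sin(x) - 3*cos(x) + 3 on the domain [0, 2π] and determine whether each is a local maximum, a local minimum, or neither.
f'(x) = 3*sin(x) + 5*cos(x)

Solve f'(x) = 0 on [0, 2π]:
  f'(x) = 0 ⇔ 5*cos(x) = -3*sin(x) ⇔ tan(x) = -5/3, i.e. x = arctan(-5/3) + nπ; keep the solutions lying in [0, 2π].
  ⇒ x = pi - atan(5/3) ≈ 2.1112, -atan(5/3) + 2*pi ≈ 5.2528

f''(x) = -5*sin(x) + 3*cos(x)
Second-derivative test at each critical point:
  f''(2.1112) = -5.8310 < 0 → local maximum
  f''(5.2528) = 5.8310 > 0 → local minimum

Critical points: x = pi - atan(5/3) ≈ 2.1112 (local maximum); x = -atan(5/3) + 2*pi ≈ 5.2528 (local minimum)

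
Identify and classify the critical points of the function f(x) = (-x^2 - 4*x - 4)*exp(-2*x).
f'(x) = 2*(x^2 + 3*x + 2)*exp(-2*x)

Solve f'(x) = 0:
  f'(x) = (2*x^2 + 6*x + 4)·exp(-2*x) and exp(-2*x) > 0 for every x, so f'(x) = 0 ⇔ 2*x^2 + 6*x + 4 = 0.
  Factor: 2*x^2 + 6*x + 4 = 2*(x + 1)*(x + 2) = 0.
  ⇒ x = -2, -1

f''(x) = 2*(-2*x^2 - 4*x - 1)*exp(-2*x)
Second-derivative test at each critical point:
  f''(-2) = -109.1963 < 0 → local maximum
  f''(-1) = 14.7781 > 0 → local minimum

Critical points: x = -2 (local maximum); x = -1 (local minimum)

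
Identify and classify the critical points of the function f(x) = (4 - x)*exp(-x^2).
f'(x) = (2*x*(x - 4) - 1)*exp(-x^2)

Solve f'(x) = 0:
  f'(x) = (2*x^2 - 8*x - 1)·exp(-x^2) and exp(-x^2) > 0 for every x, so f'(x) = 0 ⇔ 2*x^2 - 8*x - 1 = 0.
  2*x^2 - 8*x - 1 = 0 has no rational roots; quadratic formula: x = (8 ± √72)/4.
  ⇒ x = 2 - 3*sqrt(2)/2 ≈ -0.1213, 2 + 3*sqrt(2)/2 ≈ 4.1213

f''(x) = 2*(2*x^2*(4 - x) + 3*x - 4)*exp(-x^2)
Second-derivative test at each critical point:
  f''(-0.1213) = -8.3613 < 0 → local maximum
  f''(4.1213) = 3.565e-07 > 0 → local minimum

Critical points: x = 2 - 3*sqrt(2)/2 ≈ -0.1213 (local maximum); x = 2 + 3*sqrt(2)/2 ≈ 4.1213 (local minimum)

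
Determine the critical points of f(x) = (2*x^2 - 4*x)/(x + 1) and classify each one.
f'(x) = 2*(x^2 + 2*x - 2)/(x^2 + 2*x + 1)

Solve f'(x) = 0:
  f'(x) = 2*(x^2 + 2*x - 2)/(x + 1)^2; the denominator is positive wherever f is defined, so f'(x) = 0 ⇔ 2*x^2 + 4*x - 4 = 0.
  Factor: 2*x^2 + 4*x - 4 = 2*(x^2 + 2*x - 2); x^2 + 2*x - 2 = 0 has no rational roots; quadratic formula: x = (-2 ± √12)/2.
  ⇒ x = -sqrt(3) - 1 ≈ -2.7321, -1 + sqrt(3) ≈ 0.7321

f''(x) = 12/(x^3 + 3*x^2 + 3*x + 1)
Second-derivative test at each critical point:
  f''(-2.7321) = -2.3094 < 0 → local maximum
  f''(0.7321) = 2.3094 > 0 → local minimum

Critical points: x = -sqrt(3) - 1 ≈ -2.7321 (local maximum); x = -1 + sqrt(3) ≈ 0.7321 (local minimum)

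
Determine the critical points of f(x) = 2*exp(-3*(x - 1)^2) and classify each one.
f'(x) = 12*(1 - x)*exp(-3*(x - 1)^2)

Solve f'(x) = 0:
  f'(x) = (12 - 12*x)·exp(-3*(x - 1)^2) and exp(-3*(x - 1)^2) > 0 for every x, so f'(x) = 0 ⇔ 12 - 12*x = 0.
  Factor: 12 - 12*x = -12*(x - 1) = 0.
  ⇒ x = 1

f''(x) = 12*(6*(x - 1)^2 - 1)*exp(-3*(x - 1)^2)
Second-derivative test at each critical point:
  f''(1) = -12 < 0 → local maximum

Critical points: x = 1 (local maximum)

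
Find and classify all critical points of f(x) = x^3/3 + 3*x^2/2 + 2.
f'(x) = x*(x + 3)

Solve f'(x) = 0:
  Factor: x^2 + 3*x = x*(x + 3) = 0.
  ⇒ x = -3, 0

f''(x) = 2*x + 3
Second-derivative test at each critical point:
  f''(-3) = -3 < 0 → local maximum
  f''(0) = 3 > 0 → local minimum

Critical points: x = -3 (local maximum); x = 0 (local minimum)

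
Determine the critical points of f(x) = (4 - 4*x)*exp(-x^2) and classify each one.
f'(x) = 4*(2*x*(x - 1) - 1)*exp(-x^2)

Solve f'(x) = 0:
  f'(x) = (8*x^2 - 8*x - 4)·exp(-x^2) and exp(-x^2) > 0 for every x, so f'(x) = 0 ⇔ 8*x^2 - 8*x - 4 = 0.
  Factor: 8*x^2 - 8*x - 4 = 4*(2*x^2 - 2*x - 1); 2*x^2 - 2*x - 1 = 0 has no rational roots; quadratic formula: x = (2 ± √12)/4.
  ⇒ x = 1/2 - sqrt(3)/2 ≈ -0.3660, 1/2 + sqrt(3)/2 ≈ 1.3660

f''(x) = 8*(2*x^2*(1 - x) + 3*x - 1)*exp(-x^2)
Second-derivative test at each critical point:
  f''(-0.3660) = -12.1190 < 0 → local maximum
  f''(1.3660) = 2.1441 > 0 → local minimum

Critical points: x = 1/2 - sqrt(3)/2 ≈ -0.3660 (local maximum); x = 1/2 + sqrt(3)/2 ≈ 1.3660 (local minimum)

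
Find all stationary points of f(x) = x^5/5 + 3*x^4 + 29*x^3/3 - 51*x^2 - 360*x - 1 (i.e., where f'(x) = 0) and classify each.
f'(x) = x^4 + 12*x^3 + 29*x^2 - 102*x - 360

Solve f'(x) = 0:
  Factor: x^4 + 12*x^3 + 29*x^2 - 102*x - 360 = (x - 3)*(x + 4)*(x + 5)*(x + 6) = 0.
  ⇒ x = -6, -5, -4, 3

f''(x) = 4*x^3 + 36*x^2 + 58*x - 102
Second-derivative test at each critical point:
  f''(-6) = -18 < 0 → local maximum
  f''(-5) = 8 > 0 → local minimum
  f''(-4) = -14 < 0 → local maximum
  f''(3) = 504 > 0 → local minimum

Critical points: x = -6 (local maximum); x = -5 (local minimum); x = -4 (local maximum); x = 3 (local minimum)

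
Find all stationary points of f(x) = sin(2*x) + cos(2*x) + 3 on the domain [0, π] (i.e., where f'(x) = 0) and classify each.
f'(x) = 2*sqrt(2)*cos(2*x + pi/4)

Solve f'(x) = 0 on [0, π]:
  f'(x) = 0 ⇔ cos(2*x) = sin(2*x) ⇔ tan(2*x) = 1, i.e. 2*x = arctan(1) + nπ; keep the solutions lying in [0, π].
  ⇒ x = pi/8 ≈ 0.3927, 5*pi/8 ≈ 1.9635

f''(x) = -4*sqrt(2)*sin(2*x + pi/4)
Second-derivative test at each critical point:
  f''(0.3927) = -5.6569 < 0 → local maximum
  f''(1.9635) = 5.6569 > 0 → local minimum

Critical points: x = pi/8 ≈ 0.3927 (local maximum); x = 5*pi/8 ≈ 1.9635 (local minimum)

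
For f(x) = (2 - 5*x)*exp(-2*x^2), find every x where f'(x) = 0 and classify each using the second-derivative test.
f'(x) = (4*x*(5*x - 2) - 5)*exp(-2*x^2)

Solve f'(x) = 0:
  f'(x) = (20*x^2 - 8*x - 5)·exp(-2*x^2) and exp(-2*x^2) > 0 for every x, so f'(x) = 0 ⇔ 20*x^2 - 8*x - 5 = 0.
  20*x^2 - 8*x - 5 = 0 has no rational roots; quadratic formula: x = (8 ± √464)/40.
  ⇒ x = 1/5 - sqrt(29)/10 ≈ -0.3385, 1/5 + sqrt(29)/10 ≈ 0.7385

f''(x) = 4*(4*x^2*(2 - 5*x) + 15*x - 2)*exp(-2*x^2)
Second-derivative test at each critical point:
  f''(-0.3385) = -17.1287 < 0 → local maximum
  f''(0.7385) = 7.2364 > 0 → local minimum

Critical points: x = 1/5 - sqrt(29)/10 ≈ -0.3385 (local maximum); x = 1/5 + sqrt(29)/10 ≈ 0.7385 (local minimum)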